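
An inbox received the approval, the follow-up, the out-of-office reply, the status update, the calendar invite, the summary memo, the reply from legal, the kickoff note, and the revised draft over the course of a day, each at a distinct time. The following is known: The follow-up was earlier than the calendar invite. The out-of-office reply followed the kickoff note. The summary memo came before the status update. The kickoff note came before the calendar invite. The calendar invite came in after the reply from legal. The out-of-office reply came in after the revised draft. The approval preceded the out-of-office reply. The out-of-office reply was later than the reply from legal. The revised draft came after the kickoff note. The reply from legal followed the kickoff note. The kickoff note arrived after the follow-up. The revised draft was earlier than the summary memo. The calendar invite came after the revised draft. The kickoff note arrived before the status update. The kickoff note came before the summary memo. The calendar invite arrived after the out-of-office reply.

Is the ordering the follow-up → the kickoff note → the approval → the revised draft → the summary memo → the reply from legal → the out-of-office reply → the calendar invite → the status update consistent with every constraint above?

yes

Check each stated constraint against the proposed order — e.g. the follow-up is ahead of the calendar invite; the kickoff note is ahead of the status update. Every pair is in the required order; nothing is violated.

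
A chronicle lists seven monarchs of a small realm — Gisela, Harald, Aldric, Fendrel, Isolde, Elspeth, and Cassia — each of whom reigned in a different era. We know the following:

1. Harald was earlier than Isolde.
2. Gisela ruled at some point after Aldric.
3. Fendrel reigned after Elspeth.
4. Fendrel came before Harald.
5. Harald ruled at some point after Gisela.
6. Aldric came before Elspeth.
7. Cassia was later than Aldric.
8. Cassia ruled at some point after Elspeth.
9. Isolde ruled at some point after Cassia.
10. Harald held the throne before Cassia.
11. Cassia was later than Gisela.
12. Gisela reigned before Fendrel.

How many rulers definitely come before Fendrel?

3

Directly stated before Fendrel: Elspeth and Gisela.
Aldric reaches Fendrel via Aldric → Elspeth → Fendrel.
That's Aldric, Elspeth, and Gisela — 3 in all.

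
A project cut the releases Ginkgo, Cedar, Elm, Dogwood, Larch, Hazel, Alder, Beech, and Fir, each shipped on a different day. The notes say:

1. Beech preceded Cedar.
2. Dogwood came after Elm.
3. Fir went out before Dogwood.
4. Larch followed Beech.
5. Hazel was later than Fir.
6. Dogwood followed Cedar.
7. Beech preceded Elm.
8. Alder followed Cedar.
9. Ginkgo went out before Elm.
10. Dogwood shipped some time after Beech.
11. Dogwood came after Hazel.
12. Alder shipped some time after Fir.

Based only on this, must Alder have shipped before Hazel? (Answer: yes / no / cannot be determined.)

No chain of stated constraints runs from Alder to Hazel, and none runs from Hazel to Alder either.
So the relative order of Alder and Hazel is not fixed by the given facts.

cannot be determined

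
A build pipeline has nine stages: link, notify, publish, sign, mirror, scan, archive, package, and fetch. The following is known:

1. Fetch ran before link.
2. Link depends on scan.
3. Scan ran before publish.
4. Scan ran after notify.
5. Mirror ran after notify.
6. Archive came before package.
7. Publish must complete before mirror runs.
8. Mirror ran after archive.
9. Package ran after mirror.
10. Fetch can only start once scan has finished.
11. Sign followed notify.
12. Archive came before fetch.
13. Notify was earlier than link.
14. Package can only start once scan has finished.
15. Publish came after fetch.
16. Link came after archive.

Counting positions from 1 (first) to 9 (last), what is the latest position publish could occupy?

Publish must come before mirror and package — 2 stages forced after it.
Everything else can be placed before publish in some valid order, so publish can sit as late as position 9 − 2 = 7.

7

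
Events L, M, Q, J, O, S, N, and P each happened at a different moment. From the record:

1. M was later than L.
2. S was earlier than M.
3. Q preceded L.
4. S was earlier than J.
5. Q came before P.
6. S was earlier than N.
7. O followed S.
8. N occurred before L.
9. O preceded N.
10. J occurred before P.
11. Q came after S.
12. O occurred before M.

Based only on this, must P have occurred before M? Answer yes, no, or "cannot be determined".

No chain of stated constraints runs from P to M, and none runs from M to P either.
So the relative order of P and M is not fixed by the given facts.

cannot be determined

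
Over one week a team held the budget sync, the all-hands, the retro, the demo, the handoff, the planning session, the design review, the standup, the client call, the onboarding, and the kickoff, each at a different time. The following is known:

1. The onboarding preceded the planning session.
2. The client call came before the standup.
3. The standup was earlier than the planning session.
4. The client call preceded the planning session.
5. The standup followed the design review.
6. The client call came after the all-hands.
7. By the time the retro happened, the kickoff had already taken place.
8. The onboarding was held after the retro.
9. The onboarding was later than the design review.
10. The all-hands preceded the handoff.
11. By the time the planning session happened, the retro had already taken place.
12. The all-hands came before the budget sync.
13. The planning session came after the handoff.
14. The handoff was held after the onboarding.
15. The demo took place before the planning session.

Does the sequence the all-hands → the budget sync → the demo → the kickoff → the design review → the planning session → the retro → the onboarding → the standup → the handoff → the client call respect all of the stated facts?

no

The constraints require the client call before the planning session, but in the proposed sequence the planning session appears ahead of the client call. That one violation is enough.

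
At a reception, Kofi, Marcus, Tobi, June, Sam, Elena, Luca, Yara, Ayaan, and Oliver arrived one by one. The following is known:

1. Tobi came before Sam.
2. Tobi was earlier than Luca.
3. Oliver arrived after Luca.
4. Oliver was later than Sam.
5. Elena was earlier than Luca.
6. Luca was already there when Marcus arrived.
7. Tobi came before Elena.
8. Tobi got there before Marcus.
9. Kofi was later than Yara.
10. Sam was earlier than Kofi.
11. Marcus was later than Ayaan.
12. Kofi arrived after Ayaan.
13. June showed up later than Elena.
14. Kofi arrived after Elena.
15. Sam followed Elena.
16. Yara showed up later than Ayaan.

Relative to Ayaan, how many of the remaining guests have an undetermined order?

6

Forced after Ayaan: Kofi, Marcus, and Yara.
That leaves Elena, June, Luca, Oliver, Sam, and Tobi with no forced order relative to Ayaan — 6.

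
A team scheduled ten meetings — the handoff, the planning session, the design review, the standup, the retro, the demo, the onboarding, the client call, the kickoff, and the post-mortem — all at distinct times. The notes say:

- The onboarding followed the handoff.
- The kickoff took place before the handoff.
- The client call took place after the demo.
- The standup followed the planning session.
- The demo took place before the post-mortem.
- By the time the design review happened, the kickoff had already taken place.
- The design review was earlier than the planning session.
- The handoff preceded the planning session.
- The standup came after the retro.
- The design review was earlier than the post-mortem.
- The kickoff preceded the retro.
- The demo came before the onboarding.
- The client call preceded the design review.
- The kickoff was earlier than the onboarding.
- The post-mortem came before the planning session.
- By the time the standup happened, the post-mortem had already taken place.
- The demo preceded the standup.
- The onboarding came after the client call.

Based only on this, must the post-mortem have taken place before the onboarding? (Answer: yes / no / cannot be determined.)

No chain of stated constraints runs from the post-mortem to the onboarding, and none runs from the onboarding to the post-mortem either.
So the relative order of the post-mortem and the onboarding is not fixed by the given facts.

cannot be determined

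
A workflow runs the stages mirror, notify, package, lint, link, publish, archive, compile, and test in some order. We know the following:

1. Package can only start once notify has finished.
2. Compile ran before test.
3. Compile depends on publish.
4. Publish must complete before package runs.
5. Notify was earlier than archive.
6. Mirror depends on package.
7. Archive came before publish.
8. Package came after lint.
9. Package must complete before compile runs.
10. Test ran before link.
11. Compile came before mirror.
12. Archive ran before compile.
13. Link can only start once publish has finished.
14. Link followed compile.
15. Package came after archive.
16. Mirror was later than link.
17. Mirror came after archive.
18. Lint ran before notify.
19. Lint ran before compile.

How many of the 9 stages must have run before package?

4

Directly stated before package: archive, lint, notify, and publish.
That's archive, lint, notify, and publish — 4 in all.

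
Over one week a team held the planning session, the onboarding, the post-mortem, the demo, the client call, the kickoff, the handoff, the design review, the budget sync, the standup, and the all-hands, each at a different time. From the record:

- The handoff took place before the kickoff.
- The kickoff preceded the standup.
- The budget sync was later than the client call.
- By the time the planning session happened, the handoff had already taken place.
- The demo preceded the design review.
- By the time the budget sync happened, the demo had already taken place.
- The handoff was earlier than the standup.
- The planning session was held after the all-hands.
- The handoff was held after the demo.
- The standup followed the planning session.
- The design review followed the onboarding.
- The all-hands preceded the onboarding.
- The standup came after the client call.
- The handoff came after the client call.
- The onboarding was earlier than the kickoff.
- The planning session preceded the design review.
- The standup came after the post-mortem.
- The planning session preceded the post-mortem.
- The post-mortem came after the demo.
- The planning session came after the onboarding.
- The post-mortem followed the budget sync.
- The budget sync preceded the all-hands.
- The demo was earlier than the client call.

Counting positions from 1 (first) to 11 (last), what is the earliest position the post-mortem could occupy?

The all-hands, the budget sync, the client call, the demo, the handoff, the onboarding, and the planning session must all come before the post-mortem — 7 forced predecessors.
Nothing else is forced ahead of the post-mortem, so its earliest slot is position 7 + 1 = 8.

8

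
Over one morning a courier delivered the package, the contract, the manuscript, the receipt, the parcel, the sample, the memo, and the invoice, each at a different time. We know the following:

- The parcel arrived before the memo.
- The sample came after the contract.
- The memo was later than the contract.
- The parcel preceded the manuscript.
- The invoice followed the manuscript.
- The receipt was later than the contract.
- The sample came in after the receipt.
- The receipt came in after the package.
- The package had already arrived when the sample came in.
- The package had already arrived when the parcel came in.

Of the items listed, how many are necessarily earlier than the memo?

3

Directly stated before the memo: the contract and the parcel.
The package reaches the memo via the package → the parcel → the memo.
No chain forces the invoice (or any of the others) ahead of the memo.
That's the contract, the package, and the parcel — 3 in all.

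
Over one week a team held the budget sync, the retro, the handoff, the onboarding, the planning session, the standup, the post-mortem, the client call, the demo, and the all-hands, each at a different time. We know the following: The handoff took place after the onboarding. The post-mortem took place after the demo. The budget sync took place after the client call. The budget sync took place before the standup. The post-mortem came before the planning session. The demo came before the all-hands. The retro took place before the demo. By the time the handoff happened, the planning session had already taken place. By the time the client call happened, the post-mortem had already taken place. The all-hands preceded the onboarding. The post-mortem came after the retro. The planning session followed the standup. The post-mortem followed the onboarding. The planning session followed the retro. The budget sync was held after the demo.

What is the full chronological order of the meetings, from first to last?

The constraints fix every adjacent pair, so only one ordering works:
the retro → the demo → the all-hands → the onboarding → the post-mortem → the client call → the budget sync → the standup → the planning session → the handoff.

the retro, the demo, the all-hands, the onboarding, the post-mortem, the client call, the budget sync, the standup, the planning session, the handoff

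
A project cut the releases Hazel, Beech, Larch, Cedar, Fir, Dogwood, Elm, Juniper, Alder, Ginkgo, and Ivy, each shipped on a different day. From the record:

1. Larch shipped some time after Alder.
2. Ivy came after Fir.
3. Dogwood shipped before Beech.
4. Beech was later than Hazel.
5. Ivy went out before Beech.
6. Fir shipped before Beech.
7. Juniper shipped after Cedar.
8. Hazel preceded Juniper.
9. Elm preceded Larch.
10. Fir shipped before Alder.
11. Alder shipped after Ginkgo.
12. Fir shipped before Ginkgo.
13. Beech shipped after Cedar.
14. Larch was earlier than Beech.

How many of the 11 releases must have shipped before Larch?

4

Directly stated before Larch: Alder and Elm.
Fir reaches Larch via Fir → Alder → Larch.
Ginkgo reaches Larch via Ginkgo → Alder → Larch.
No chain forces Beech (or any of the others) ahead of Larch.
That's Alder, Elm, Fir, and Ginkgo — 4 in all.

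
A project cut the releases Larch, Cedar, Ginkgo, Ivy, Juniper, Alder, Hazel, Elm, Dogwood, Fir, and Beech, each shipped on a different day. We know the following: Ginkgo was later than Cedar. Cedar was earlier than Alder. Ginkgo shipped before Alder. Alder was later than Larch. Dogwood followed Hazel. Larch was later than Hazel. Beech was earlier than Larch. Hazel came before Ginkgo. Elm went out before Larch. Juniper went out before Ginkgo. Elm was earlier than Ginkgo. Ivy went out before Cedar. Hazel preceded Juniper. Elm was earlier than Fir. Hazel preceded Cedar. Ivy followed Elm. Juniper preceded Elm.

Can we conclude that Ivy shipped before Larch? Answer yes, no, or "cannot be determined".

No chain of stated constraints runs from Ivy to Larch, and none runs from Larch to Ivy either.
So the relative order of Ivy and Larch is not fixed by the given facts.

cannot be determined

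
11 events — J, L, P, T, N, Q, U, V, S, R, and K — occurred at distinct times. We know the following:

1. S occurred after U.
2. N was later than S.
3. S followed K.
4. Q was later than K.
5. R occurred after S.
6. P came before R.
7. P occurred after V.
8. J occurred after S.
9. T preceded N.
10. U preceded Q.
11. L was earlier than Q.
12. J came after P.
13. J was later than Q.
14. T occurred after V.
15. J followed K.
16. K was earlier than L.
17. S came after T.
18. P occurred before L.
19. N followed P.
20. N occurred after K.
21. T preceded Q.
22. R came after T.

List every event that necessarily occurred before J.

Directly stated before J: K, P, Q, and S.
L reaches J via L → Q → J.
T reaches J via T → S → J.
U reaches J via U → Q → J.
Likewise V reaches J by chaining the stated constraints.
No chain forces R (or any of the others) ahead of J.

K, L, P, Q, S, T, U, V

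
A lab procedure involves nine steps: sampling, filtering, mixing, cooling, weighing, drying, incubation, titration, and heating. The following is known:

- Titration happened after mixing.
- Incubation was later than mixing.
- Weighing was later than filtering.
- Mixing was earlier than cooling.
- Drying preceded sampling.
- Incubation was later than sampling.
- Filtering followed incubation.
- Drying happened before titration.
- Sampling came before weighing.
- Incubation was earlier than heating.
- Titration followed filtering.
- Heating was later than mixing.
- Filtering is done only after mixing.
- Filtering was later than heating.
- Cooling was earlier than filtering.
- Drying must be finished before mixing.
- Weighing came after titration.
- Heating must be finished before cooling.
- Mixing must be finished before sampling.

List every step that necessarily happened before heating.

Directly stated before heating: incubation and mixing.
Drying reaches heating via drying → mixing → heating.
Sampling reaches heating via sampling → incubation → heating.
No chain forces cooling (or any of the others) ahead of heating.

drying, incubation, mixing, sampling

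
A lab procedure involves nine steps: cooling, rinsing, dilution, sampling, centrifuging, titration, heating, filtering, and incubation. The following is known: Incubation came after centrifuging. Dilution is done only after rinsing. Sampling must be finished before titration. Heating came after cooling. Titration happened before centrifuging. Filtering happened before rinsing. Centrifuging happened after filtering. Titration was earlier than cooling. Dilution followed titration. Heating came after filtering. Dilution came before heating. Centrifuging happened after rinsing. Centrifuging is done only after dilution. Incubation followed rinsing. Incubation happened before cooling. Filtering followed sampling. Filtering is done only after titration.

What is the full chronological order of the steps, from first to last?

sampling, titration, filtering, rinsing, dilution, centrifuging, incubation, cooling, heating

The constraints fix every adjacent pair, so only one ordering works:
sampling → titration → filtering → rinsing → dilution → centrifuging → incubation → cooling → heating.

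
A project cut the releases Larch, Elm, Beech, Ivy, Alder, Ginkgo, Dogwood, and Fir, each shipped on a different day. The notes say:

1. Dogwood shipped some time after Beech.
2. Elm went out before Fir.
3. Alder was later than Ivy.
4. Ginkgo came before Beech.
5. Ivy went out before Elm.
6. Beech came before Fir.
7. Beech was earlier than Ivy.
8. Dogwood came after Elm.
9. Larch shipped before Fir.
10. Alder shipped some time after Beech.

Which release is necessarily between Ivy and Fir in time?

Elm

Tracing the constraints gives Ivy → Elm → Fir, so Elm sits after Ivy and before Fir.
No other release is forced both after Ivy and before Fir.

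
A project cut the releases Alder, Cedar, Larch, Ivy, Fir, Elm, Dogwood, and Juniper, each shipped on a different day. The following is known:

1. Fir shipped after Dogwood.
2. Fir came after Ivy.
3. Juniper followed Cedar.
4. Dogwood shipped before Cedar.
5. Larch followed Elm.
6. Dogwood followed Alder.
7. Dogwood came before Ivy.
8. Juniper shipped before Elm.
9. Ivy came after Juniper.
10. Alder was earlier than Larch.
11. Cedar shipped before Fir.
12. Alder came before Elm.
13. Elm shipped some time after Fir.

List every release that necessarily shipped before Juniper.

Alder, Cedar, Dogwood

Directly stated before Juniper: Cedar.
Alder reaches Juniper via Alder → Dogwood → Cedar → Juniper.
Dogwood reaches Juniper via Dogwood → Cedar → Juniper.
No chain forces Fir (or any of the others) ahead of Juniper.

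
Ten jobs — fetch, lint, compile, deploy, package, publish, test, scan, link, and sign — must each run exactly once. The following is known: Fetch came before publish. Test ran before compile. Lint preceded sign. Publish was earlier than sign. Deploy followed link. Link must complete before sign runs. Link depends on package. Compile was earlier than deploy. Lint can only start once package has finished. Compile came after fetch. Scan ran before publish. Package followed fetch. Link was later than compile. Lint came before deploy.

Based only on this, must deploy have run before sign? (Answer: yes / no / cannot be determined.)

No chain of stated constraints runs from deploy to sign, and none runs from sign to deploy either.
So the relative order of deploy and sign is not fixed by the given facts.

cannot be determined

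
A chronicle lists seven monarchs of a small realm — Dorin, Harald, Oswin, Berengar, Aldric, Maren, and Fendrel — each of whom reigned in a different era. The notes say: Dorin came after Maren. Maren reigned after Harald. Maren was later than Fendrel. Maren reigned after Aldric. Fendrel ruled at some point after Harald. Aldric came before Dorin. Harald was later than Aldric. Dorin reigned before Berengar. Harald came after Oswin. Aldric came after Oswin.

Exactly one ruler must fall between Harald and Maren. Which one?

Fendrel

Tracing the constraints gives Harald → Fendrel → Maren, so Fendrel sits after Harald and before Maren.
No other ruler is forced both after Harald and before Maren.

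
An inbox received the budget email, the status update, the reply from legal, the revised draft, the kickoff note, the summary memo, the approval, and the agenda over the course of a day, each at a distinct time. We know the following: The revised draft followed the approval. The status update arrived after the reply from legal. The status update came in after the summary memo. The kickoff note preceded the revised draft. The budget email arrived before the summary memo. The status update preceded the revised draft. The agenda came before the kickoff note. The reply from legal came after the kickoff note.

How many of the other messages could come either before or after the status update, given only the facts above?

Forced before the status update: the agenda, the budget email, the kickoff note, the reply from legal, and the summary memo; forced after the status update: the revised draft.
That leaves the approval with no forced order relative to the status update — 1.

1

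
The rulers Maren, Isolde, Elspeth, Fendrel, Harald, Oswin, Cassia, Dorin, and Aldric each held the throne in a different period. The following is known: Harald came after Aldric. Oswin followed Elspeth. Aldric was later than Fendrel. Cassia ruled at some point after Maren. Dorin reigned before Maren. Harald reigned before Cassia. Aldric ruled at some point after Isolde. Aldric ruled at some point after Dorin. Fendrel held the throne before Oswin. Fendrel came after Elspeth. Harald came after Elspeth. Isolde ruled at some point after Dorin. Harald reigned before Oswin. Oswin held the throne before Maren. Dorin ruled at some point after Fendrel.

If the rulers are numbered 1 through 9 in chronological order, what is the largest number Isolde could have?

Isolde must come before Aldric, Cassia, Harald, Maren, and Oswin — 5 rulers forced after them.
Everything else can be placed before Isolde in some valid order, so Isolde can sit as late as position 9 − 5 = 4.

4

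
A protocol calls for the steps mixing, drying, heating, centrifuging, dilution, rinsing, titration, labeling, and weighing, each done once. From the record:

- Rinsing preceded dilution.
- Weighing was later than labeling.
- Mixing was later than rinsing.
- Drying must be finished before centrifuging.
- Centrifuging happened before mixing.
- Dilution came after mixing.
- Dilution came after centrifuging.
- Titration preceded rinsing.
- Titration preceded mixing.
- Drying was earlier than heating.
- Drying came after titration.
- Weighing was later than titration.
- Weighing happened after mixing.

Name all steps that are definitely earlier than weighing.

Directly stated before weighing: labeling, mixing, and titration.
Centrifuging reaches weighing via centrifuging → mixing → weighing.
Drying reaches weighing via drying → centrifuging → mixing → weighing.
Rinsing reaches weighing via rinsing → mixing → weighing.

centrifuging, drying, labeling, mixing, rinsing, titration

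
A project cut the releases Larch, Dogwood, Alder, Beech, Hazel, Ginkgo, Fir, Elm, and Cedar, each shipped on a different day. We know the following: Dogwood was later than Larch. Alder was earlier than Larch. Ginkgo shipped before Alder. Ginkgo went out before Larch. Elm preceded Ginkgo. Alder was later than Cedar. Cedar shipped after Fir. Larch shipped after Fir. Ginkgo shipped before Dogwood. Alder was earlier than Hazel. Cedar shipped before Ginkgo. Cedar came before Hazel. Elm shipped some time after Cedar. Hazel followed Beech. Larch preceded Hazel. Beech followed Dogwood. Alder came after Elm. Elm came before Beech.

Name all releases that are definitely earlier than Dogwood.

Directly stated before Dogwood: Ginkgo and Larch.
Alder reaches Dogwood via Alder → Larch → Dogwood.
Cedar reaches Dogwood via Cedar → Ginkgo → Dogwood.
Elm reaches Dogwood via Elm → Ginkgo → Dogwood.
Likewise Fir reaches Dogwood by chaining the stated constraints.
No chain forces Beech (or any of the others) ahead of Dogwood.

Alder, Cedar, Elm, Fir, Ginkgo, Larch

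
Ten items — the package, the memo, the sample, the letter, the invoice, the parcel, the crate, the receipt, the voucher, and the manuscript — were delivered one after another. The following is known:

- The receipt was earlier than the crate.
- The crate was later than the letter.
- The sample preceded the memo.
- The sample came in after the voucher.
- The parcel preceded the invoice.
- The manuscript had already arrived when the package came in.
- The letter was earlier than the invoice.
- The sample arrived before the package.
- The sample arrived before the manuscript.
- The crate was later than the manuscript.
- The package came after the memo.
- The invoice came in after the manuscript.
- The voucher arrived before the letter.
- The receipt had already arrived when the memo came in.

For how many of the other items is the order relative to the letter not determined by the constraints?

Forced before the letter: the voucher; forced after the letter: the crate and the invoice.
That leaves the manuscript, the memo, the package, the parcel, the receipt, and the sample with no forced order relative to the letter — 6.

6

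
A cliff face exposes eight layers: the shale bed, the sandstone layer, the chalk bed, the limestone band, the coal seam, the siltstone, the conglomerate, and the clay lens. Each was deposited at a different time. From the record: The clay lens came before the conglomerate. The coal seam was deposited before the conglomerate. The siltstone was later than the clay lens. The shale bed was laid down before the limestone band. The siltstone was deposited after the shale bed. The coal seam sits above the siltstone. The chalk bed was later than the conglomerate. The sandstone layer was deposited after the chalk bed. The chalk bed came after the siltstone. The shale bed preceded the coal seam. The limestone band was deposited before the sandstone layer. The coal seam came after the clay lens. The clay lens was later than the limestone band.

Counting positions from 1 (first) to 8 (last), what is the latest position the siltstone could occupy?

4

The siltstone must come before the chalk bed, the coal seam, the conglomerate, and the sandstone layer — 4 layers forced after it.
Everything else can be placed before the siltstone in some valid order, so the siltstone can sit as late as position 8 − 4 = 4.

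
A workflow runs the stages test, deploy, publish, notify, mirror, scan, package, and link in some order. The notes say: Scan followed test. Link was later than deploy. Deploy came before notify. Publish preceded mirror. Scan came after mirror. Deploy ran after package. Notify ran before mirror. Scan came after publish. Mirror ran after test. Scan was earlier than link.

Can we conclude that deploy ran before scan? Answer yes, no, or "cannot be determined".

yes

Chain the constraints: deploy → notify → mirror → scan. Each link is directly stated, so deploy comes before scan.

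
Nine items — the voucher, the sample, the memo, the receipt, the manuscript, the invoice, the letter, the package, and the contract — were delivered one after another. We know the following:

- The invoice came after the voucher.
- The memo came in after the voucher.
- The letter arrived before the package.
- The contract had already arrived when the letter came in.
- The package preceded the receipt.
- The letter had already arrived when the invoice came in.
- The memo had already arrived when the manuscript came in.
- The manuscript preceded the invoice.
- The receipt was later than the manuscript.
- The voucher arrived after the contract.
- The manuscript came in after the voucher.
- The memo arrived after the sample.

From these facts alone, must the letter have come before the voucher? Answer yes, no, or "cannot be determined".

cannot be determined

No chain of stated constraints runs from the letter to the voucher, and none runs from the voucher to the letter either.
So the relative order of the letter and the voucher is not fixed by the given facts.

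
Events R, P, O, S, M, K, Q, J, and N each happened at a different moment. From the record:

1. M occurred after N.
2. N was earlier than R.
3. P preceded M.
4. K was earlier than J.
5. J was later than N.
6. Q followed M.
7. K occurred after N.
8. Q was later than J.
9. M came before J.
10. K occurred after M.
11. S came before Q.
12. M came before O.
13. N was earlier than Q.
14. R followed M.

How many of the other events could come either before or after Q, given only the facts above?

2

Forced before Q: J, K, M, N, P, and S.
That leaves O and R with no forced order relative to Q — 2.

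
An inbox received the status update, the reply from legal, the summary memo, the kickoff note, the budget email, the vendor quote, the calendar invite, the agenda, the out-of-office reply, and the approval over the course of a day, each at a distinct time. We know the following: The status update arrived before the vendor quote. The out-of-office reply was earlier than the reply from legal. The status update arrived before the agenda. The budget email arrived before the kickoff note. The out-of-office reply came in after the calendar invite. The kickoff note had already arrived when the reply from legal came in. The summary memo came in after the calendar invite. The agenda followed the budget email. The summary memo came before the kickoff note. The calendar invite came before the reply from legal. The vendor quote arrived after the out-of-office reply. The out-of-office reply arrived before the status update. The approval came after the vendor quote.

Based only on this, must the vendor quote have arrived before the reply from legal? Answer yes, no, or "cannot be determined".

cannot be determined

No chain of stated constraints runs from the vendor quote to the reply from legal, and none runs from the reply from legal to the vendor quote either.
So the relative order of the vendor quote and the reply from legal is not fixed by the given facts.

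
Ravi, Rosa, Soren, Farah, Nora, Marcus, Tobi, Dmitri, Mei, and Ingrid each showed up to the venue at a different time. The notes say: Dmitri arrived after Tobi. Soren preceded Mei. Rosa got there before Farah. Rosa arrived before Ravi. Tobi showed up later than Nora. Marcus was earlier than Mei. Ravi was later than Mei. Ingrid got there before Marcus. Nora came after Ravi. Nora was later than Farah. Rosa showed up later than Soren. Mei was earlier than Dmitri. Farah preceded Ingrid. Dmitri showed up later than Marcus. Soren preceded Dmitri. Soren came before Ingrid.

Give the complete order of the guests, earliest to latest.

The constraints fix every adjacent pair, so only one ordering works:
Soren → Rosa → Farah → Ingrid → Marcus → Mei → Ravi → Nora → Tobi → Dmitri.

Soren, Rosa, Farah, Ingrid, Marcus, Mei, Ravi, Nora, Tobi, Dmitri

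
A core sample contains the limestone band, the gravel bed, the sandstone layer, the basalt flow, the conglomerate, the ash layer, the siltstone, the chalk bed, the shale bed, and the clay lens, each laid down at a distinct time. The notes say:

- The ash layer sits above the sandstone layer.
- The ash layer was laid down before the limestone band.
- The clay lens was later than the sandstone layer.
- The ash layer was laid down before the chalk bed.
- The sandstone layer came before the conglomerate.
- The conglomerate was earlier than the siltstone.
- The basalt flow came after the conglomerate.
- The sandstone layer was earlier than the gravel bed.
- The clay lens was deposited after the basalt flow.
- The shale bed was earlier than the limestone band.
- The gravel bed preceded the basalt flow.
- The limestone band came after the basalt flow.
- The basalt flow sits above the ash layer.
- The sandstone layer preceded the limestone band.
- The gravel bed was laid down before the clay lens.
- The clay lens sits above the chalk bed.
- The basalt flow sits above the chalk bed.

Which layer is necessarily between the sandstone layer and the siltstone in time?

Tracing the constraints gives the sandstone layer → the conglomerate → the siltstone, so the conglomerate sits after the sandstone layer and before the siltstone.
No other layer is forced both after the sandstone layer and before the siltstone.

the conglomerate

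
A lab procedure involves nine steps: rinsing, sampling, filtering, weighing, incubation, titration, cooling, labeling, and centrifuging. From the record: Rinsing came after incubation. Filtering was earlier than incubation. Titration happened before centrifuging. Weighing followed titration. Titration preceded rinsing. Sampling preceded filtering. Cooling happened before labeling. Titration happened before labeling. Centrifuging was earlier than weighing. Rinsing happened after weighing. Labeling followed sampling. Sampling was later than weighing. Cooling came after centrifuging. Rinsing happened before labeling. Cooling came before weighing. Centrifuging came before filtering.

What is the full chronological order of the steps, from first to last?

titration, centrifuging, cooling, weighing, sampling, filtering, incubation, rinsing, labeling

The constraints fix every adjacent pair, so only one ordering works:
titration → centrifuging → cooling → weighing → sampling → filtering → incubation → rinsing → labeling.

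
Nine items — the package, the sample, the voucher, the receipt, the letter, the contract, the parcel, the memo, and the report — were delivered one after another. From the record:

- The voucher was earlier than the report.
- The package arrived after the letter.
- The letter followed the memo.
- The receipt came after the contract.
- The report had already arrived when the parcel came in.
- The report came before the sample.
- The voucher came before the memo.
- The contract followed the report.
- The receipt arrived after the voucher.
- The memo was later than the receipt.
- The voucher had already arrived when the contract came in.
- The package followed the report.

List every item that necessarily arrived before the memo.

the contract, the receipt, the report, the voucher

Directly stated before the memo: the receipt and the voucher.
The contract reaches the memo via the contract → the receipt → the memo.
The report reaches the memo via the report → the contract → the receipt → the memo.
No chain forces the parcel (or any of the others) ahead of the memo.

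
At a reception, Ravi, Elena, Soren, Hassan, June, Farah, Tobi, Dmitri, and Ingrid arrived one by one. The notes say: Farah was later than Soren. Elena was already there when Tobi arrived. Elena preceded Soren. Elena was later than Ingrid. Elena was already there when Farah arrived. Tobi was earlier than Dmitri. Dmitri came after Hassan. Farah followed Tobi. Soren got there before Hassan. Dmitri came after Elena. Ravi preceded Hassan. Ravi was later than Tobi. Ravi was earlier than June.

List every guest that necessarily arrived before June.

Elena, Ingrid, Ravi, Tobi

Directly stated before June: Ravi.
Elena reaches June via Elena → Tobi → Ravi → June.
Ingrid reaches June via Ingrid → Elena → Tobi → Ravi → June.
Tobi reaches June via Tobi → Ravi → June.
No chain forces Hassan (or any of the others) ahead of June.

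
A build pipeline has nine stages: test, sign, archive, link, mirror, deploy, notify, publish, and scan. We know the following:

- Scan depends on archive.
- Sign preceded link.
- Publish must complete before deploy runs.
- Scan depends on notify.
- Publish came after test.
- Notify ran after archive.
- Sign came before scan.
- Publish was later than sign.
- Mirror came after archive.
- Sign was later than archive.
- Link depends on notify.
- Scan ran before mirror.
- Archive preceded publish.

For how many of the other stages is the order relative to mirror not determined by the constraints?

4

Forced before mirror: archive, notify, scan, and sign.
That leaves deploy, link, publish, and test with no forced order relative to mirror — 4.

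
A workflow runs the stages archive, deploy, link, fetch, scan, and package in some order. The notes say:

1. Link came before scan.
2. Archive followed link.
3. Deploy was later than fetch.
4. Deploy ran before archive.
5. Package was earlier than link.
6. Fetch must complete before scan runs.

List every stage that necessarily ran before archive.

deploy, fetch, link, package

Directly stated before archive: deploy and link.
Fetch reaches archive via fetch → deploy → archive.
Package reaches archive via package → link → archive.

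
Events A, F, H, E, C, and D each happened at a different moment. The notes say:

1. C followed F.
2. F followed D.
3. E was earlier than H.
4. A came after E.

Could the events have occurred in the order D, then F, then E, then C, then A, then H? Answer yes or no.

Check each stated constraint against the proposed order — e.g. F is ahead of C; E is ahead of H. Every pair is in the required order; nothing is violated.

yes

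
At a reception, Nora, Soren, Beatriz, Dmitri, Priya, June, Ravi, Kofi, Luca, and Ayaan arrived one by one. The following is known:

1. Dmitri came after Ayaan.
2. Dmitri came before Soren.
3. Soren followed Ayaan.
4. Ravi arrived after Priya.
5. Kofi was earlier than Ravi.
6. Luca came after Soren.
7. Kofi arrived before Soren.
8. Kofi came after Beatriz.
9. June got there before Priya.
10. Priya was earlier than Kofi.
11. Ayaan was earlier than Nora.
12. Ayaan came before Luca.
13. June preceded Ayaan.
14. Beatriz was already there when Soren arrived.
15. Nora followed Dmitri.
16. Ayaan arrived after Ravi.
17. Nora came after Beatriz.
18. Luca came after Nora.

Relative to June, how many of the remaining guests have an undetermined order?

Forced after June: Ayaan, Dmitri, Kofi, Luca, Nora, Priya, Ravi, and Soren.
That leaves Beatriz with no forced order relative to June — 1.

1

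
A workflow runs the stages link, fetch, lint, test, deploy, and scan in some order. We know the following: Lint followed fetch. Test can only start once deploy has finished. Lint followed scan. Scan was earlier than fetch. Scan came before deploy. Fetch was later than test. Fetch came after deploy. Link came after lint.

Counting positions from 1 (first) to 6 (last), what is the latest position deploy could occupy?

Deploy must come before fetch, link, lint, and test — 4 stages forced after it.
Everything else can be placed before deploy in some valid order, so deploy can sit as late as position 6 − 4 = 2.

2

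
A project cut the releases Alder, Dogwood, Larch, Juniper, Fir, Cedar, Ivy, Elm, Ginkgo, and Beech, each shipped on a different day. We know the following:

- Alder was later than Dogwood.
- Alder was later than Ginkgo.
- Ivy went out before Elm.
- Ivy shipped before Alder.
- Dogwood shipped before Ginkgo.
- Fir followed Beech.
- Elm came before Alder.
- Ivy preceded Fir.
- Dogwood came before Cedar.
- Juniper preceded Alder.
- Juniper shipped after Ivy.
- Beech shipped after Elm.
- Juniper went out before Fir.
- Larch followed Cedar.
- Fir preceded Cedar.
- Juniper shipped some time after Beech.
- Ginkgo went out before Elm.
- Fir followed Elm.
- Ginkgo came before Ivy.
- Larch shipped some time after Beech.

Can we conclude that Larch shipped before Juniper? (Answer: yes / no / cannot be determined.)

no

Tracing the constraints gives Juniper → Fir → Cedar → Larch, so Juniper must come before Larch.
That means Larch cannot be before Juniper.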